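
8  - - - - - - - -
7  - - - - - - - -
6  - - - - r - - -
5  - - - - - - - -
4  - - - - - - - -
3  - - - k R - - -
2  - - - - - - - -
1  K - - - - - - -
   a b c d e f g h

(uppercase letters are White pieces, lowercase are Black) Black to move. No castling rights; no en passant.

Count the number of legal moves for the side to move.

Black to move; king on d3.
In check: yes, from the white rook on e3.
Legal moves: Kd4, Kc4, Kxe3, Kd2, Kc2, Rxe3.
Count: 6.

6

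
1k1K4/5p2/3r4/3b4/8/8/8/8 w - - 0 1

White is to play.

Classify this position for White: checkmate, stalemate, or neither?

neither

White to move; white king on d8.
In check: yes, from the black rook on d6.
King squares — c7: attacked by Kb8; d7: attacked by Rd6; e7: available; c8: attacked by Kb8; e8: available.
Legal moves for White: Ke8, Ke7.
White is in check but has 2 legal moves → neither.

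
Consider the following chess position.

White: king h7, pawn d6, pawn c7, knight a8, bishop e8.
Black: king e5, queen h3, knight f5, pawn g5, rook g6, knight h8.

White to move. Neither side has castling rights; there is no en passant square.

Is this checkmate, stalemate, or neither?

checkmate

White to move; white king on h7.
In check: yes, from the black queen on h3.
King squares — g6: attacked by Nh8; h6: attacked by Qh3; g7: attacked by Nf5; g8: attacked by Rg6; h8: attacked by Qh3.
Legal moves for White: none.
In check with no legal moves → checkmate.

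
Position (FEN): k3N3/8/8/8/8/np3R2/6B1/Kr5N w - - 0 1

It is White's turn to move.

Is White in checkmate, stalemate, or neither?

checkmate

White to move; white king on a1.
In check: yes, from the black rook on b1.
King squares — b1: attacked by Na3; a2: attacked by Pb3; b2: attacked by Rb1.
Legal moves for White: none.
In check with no legal moves → checkmate.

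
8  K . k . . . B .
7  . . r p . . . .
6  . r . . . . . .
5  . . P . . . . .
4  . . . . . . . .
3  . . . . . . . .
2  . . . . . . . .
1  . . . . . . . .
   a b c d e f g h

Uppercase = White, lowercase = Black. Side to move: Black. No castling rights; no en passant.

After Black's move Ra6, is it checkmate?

After Ra6: white king on a8; in check: yes, from the black rook on a6.
King squares — a7: attacked by Ra6; b7: attacked by Rc7; b8: attacked by Kc8.
White has no legal moves → checkmate.

yes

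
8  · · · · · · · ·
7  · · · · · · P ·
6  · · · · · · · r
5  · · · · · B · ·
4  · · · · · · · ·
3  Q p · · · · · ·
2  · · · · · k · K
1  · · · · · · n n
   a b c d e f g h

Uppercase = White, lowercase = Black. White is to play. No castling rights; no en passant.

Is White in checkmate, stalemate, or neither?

neither

White to move; white king on h2.
In check: yes, from the black rook on h6.
Legal moves for White: Bh3.
White is in check but has 1 legal move → neither.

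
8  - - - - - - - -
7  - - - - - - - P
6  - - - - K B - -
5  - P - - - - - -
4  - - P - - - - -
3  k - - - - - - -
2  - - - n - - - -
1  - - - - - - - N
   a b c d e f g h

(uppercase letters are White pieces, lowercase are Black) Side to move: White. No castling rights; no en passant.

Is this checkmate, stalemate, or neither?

White to move; white king on e6.
In check: no.
Legal moves for White include: Bh8, Bd8, Bg7, Be7+, Bg5, Be5, Bh4, Bd4, Bc3, Bb2+, Ba1, Kf7, Ke7, Kd7, Kd6, Kf5, Ke5, Kd5, ... (list truncated; more exist).
White has legal moves and is not in check → neither.

neither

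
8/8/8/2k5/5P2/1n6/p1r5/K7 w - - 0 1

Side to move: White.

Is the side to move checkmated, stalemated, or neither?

checkmate

White to move; white king on a1.
In check: yes, from the black knight on b3.
King squares — b1: attacked by Pa2; a2: attacked by Rc2; b2: attacked by Rc2.
Legal moves for White: none.
In check with no legal moves → checkmate.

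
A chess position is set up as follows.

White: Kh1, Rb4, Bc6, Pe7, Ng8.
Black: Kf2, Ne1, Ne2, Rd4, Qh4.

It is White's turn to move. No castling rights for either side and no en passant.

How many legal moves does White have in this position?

0

White to move; king on h1.
In check: yes, from the black queen on h4.
Legal moves: none.
Count: 0.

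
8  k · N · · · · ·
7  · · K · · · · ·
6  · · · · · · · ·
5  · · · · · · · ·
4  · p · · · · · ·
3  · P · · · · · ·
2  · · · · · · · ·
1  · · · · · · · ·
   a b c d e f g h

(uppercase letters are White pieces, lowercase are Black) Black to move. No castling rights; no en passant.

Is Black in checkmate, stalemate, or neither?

Black to move; black king on a8.
In check: no.
King squares — a7: attacked by Nc8; b7: attacked by Kc7; b8: attacked by Kc7.
Legal moves for Black: none.
Not in check and no legal moves → stalemate.

stalemate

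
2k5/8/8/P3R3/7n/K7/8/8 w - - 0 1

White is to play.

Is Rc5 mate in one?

no

After Rc5: black king on c8; in check: yes, from the white rook on c5.
Black has 4 legal replies: Kd8, Kb8, Kd7, Kb7.
In check but a legal move exists → not checkmate.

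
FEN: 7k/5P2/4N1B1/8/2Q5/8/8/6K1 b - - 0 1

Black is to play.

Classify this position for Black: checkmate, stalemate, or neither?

stalemate

Black to move; black king on h8.
In check: no.
King squares — g7: attacked by Ne6; h7: attacked by Bg6; g8: attacked by Pf7.
Legal moves for Black: none.
Not in check and no legal moves → stalemate.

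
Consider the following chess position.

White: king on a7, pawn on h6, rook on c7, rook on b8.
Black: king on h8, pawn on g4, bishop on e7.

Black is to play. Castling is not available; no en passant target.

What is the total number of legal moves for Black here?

Black to move; king on h8.
In check: yes, from the white rook on b8.
Legal moves: Kh7, Bf8, Bd8.
Count: 3.

3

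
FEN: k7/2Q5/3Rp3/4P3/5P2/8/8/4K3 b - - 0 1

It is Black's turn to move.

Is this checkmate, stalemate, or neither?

stalemate

Black to move; black king on a8.
In check: no.
King squares — a7: attacked by Qc7; b7: attacked by Qc7; b8: attacked by Qc7.
Legal moves for Black: none.
Not in check and no legal moves → stalemate.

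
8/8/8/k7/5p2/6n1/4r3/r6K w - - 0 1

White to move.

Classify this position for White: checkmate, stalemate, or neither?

checkmate

White to move; white king on h1.
In check: yes, from the black rook on a1 and the black knight on g3.
King squares — g1: attacked by Ra1; g2: attacked by Re2; h2: attacked by Re2.
Legal moves for White: none.
In check with no legal moves → checkmate.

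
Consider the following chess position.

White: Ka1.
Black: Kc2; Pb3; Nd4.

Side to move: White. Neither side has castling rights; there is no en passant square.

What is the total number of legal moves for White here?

White to move; king on a1.
In check: no.
Legal moves: none.
Count: 0.

0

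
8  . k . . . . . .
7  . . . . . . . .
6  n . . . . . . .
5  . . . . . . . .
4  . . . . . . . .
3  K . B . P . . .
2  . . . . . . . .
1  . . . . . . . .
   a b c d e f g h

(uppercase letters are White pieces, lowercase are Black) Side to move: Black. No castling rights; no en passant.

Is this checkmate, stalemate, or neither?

neither

Black to move; black king on b8.
In check: no.
Legal moves for Black: Kc8, Ka8, Kc7, Kb7, Ka7, Nc7, Nc5, Nb4.
Black has 8 legal moves and is not in check → neither.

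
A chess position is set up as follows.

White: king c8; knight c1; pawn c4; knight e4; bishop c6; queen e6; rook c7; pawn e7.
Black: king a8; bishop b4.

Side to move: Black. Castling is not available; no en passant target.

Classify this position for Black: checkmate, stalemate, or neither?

Black to move; black king on a8.
In check: yes, from the white bishop on c6.
King squares — a7: attacked by Rc7; b7: attacked by Bc6; b8: attacked by Kc8.
Legal moves for Black: none.
In check with no legal moves → checkmate.

checkmate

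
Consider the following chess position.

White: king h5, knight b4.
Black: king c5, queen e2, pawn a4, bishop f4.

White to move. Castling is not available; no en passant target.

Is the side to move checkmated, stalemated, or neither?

neither

White to move; white king on h5.
In check: yes, from the black queen on e2.
King squares — g4: attacked by Qe2; h4: available; g5: attacked by Bf4; g6: available; h6: attacked by Bf4.
Legal moves for White: Kg6, Kh4.
White is in check but has 2 legal moves → neither.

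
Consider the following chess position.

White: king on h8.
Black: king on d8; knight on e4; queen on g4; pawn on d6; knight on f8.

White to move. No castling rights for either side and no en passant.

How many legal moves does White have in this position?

0

White to move; king on h8.
In check: no.
Legal moves: none.
Count: 0.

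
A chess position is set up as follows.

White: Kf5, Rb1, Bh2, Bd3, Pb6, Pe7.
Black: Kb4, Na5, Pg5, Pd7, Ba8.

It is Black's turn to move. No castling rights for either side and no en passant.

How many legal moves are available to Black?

5

Black to move; king on b4.
In check: yes, from the white rook on b1.
Legal moves: Kc5, Ka4, Kc3, Ka3, Nb3.
Count: 5.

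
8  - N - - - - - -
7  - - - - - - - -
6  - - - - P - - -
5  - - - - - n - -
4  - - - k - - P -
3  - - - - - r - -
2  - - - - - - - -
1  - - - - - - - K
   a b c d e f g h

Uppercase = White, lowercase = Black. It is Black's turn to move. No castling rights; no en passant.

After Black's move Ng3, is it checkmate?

After Ng3: white king on h1; in check: yes, from the black knight on g3.
White has 3 legal replies: Kh2, Kg2, Kg1.
In check but a legal move exists → not checkmate.

no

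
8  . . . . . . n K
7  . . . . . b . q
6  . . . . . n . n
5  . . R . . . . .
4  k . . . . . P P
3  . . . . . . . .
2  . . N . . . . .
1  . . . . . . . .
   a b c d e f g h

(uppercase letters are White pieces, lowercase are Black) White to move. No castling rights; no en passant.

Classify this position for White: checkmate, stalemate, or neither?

checkmate

White to move; white king on h8.
In check: yes, from the black queen on h7.
King squares — g7: attacked by Qh7; h7: attacked by Nf6; g8: attacked by Nf6.
Legal moves for White: none.
In check with no legal moves → checkmate.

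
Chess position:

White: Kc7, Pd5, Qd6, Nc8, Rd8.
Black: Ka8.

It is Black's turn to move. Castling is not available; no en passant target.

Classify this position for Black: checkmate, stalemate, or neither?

Black to move; black king on a8.
In check: no.
King squares — a7: attacked by Nc8; b7: attacked by Kc7; b8: attacked by Kc7.
Legal moves for Black: none.
Not in check and no legal moves → stalemate.

stalemate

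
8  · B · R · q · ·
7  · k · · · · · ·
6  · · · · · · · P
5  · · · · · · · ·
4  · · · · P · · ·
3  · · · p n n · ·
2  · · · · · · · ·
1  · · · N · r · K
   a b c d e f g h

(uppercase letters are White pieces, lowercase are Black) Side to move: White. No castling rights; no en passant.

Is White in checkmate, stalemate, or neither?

White to move; white king on h1.
In check: yes, from the black rook on f1.
King squares — g1: attacked by Rf1; g2: attacked by Ne3; h2: attacked by Nf3.
Legal moves for White: none.
In check with no legal moves → checkmate.

checkmate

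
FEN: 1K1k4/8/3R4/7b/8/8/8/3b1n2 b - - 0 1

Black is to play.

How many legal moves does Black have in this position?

2

Black to move; king on d8.
In check: yes, from the white rook on d6.
Legal moves: Ke8, Ke7.
Count: 2.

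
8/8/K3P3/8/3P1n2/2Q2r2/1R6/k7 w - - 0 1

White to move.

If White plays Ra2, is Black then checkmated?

no

After Ra2: black king on a1; in check: yes, from the white rook on a2 and the white queen on c3.
Black has 2 legal replies: Kxa2, Kb1.
In check but a legal move exists → not checkmate.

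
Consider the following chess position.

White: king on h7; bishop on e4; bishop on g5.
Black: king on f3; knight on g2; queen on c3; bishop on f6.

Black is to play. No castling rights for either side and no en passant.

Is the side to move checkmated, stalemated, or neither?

Black to move; black king on f3.
In check: yes, from the white bishop on e4.
King squares — e2: available; f2: available; g2: own knight; e3: attacked by Bg5; g3: available; e4: available; f4: attacked by Bg5; g4: available.
Legal moves for Black: Kg4, Kxe4, Kg3, Kf2, Ke2.
Black is in check but has 5 legal moves → neither.

neither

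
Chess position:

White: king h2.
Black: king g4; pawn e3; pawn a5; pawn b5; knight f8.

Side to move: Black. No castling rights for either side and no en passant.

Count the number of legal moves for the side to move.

13

Black to move; king on g4.
In check: no.
Legal moves: Nh7, Nd7, Ng6, Ne6, Kh5, Kg5, Kf5, Kh4, Kf4, Kf3, b4, a4, e2.
Count: 13.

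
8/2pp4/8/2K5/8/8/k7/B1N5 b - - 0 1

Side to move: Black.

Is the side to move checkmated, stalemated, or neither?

Black to move; black king on a2.
In check: yes, from the white knight on c1.
King squares — a1: available; b1: available; b2: attacked by Ba1; a3: available; b3: attacked by Nc1.
Legal moves for Black: Ka3, Kb1, Kxa1.
Black is in check but has 3 legal moves → neither.

neither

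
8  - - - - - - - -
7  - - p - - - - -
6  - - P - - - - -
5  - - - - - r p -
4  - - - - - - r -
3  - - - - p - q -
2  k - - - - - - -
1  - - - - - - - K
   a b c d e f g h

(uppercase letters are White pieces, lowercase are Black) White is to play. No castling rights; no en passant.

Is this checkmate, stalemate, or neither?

White to move; white king on h1.
In check: no.
King squares — g1: attacked by Qg3; g2: attacked by Qg3; h2: attacked by Qg3.
Legal moves for White: none.
Not in check and no legal moves → stalemate.

stalemate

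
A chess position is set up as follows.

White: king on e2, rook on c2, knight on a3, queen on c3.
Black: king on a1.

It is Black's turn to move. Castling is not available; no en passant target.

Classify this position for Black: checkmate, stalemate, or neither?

Black to move; black king on a1.
In check: yes, from the white queen on c3.
King squares — b1: attacked by Na3; a2: attacked by Rc2; b2: attacked by Rc2.
Legal moves for Black: none.
In check with no legal moves → checkmate.

checkmate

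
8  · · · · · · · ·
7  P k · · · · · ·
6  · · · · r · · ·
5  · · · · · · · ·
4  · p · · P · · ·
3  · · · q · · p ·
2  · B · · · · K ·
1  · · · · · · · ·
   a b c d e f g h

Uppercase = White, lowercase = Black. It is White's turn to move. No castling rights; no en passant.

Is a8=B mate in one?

After a8=B: black king on b7; in check: yes, from the white bishop on a8.
Black has 7 legal replies: Kc8, Kb8, Kxa8, Kc7, Ka7, Kb6, Ka6.
In check but a legal move exists → not checkmate.

no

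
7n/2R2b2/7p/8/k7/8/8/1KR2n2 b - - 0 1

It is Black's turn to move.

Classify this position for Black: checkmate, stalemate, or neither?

neither

Black to move; black king on a4.
In check: no.
Legal moves for Black include: Ng6, Bg8, Be8, Bg6+, Be6, Bh5, Bd5, Bc4, Bb3, Ba2+, Kb5, Ka5, Kb4, Kb3, Ka3, Ng3, Ne3, Nh2, ... (list truncated; more exist).
Black has legal moves and is not in check → neither.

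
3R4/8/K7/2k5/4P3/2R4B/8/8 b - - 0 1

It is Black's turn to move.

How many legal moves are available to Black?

1

Black to move; king on c5.
In check: yes, from the white rook on c3.
Legal moves: Kb4.
Count: 1.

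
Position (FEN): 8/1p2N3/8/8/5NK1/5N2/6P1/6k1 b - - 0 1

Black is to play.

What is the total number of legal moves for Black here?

3

Black to move; king on g1.
In check: yes, from the white knight on f3.
Legal moves: Kf2, Kh1, Kf1.
Count: 3.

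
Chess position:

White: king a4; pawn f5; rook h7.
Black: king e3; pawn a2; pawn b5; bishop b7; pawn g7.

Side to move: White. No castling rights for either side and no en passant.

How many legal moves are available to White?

White to move; king on a4.
In check: yes, from the black pawn on b5.
Legal moves: Kxb5, Ka5, Kb4, Kb3, Ka3.
Count: 5.

5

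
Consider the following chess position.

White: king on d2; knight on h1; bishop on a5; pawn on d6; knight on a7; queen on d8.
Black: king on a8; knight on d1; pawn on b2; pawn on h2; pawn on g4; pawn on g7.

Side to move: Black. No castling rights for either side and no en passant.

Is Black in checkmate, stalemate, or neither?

Black to move; black king on a8.
In check: yes, from the white queen on d8.
Legal moves for Black: Kb7, Kxa7.
Black is in check but has 2 legal moves → neither.

neither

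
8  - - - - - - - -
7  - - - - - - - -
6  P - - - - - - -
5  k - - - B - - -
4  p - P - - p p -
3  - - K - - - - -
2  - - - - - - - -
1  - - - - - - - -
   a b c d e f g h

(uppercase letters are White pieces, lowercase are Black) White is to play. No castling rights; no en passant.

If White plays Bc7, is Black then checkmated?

After Bc7: black king on a5; in check: yes, from the white bishop on c7.
Black has 1 legal reply: Kxa6.
In check but a legal move exists → not checkmate.

no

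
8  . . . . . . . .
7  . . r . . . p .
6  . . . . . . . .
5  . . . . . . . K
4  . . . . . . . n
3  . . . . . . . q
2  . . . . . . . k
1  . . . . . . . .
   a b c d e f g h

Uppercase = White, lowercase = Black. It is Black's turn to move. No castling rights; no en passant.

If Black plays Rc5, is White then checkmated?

After Rc5: white king on h5; in check: yes, from the black rook on c5.
King squares — g4: attacked by Qh3; h4: attacked by Qh3; g5: attacked by Rc5; g6: attacked by Nh4; h6: attacked by Pg7.
White has no legal moves → checkmate.

yes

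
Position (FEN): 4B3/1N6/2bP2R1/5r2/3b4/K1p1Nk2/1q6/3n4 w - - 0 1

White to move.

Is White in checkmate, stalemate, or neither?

White to move; white king on a3.
In check: yes, from the black queen on b2.
King squares — a2: attacked by Qb2; b2: attacked by Nd1; b3: attacked by Qb2; a4: attacked by Bc6; b4: attacked by Qb2.
Legal moves for White: none.
In check with no legal moves → checkmate.

checkmate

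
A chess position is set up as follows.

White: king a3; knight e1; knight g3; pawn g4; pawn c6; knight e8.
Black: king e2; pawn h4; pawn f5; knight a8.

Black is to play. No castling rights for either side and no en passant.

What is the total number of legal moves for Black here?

Black to move; king on e2.
In check: yes, from the white knight on g3.
Legal moves: Ke3, Kf2, Kd2, Kxe1, Kd1, hxg3.
Count: 6.

6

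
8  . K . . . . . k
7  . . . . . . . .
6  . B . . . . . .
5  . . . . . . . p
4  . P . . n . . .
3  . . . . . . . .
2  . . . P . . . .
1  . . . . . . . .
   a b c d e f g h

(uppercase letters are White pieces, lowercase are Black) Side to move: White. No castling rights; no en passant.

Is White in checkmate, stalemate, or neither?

neither

White to move; white king on b8.
In check: no.
Legal moves for White: Kc8, Ka8, Kc7, Kb7, Ka7, Bd8, Bc7, Ba7, Bc5, Ba5, Bd4+, Be3, Bf2, Bg1, b5, d3, d4.
White has 17 legal moves and is not in check → neither.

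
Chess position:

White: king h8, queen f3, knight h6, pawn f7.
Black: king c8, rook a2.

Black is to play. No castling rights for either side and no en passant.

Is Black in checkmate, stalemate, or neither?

Black to move; black king on c8.
In check: no.
Legal moves for Black: Kd8, Kb8, Kd7, Kc7, Ra8, Ra7, Ra6, Ra5, Ra4, Ra3, Rh2, Rg2, Rf2, Re2, Rd2, Rc2, Rb2, Ra1.
Black has 18 legal moves and is not in check → neither.

neither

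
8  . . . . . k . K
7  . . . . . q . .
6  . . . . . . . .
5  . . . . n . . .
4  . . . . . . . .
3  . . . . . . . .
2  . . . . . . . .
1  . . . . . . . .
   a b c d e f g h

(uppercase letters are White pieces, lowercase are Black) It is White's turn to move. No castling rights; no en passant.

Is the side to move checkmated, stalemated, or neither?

stalemate

White to move; white king on h8.
In check: no.
King squares — g7: attacked by Qf7; h7: attacked by Qf7; g8: attacked by Qf7.
Legal moves for White: none.
Not in check and no legal moves → stalemate.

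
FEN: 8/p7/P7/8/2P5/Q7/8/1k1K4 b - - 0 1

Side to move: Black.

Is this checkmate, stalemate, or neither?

stalemate

Black to move; black king on b1.
In check: no.
King squares — a1: attacked by Qa3; c1: attacked by Kd1; a2: attacked by Qa3; b2: attacked by Qa3; c2: attacked by Kd1.
Legal moves for Black: none.
Not in check and no legal moves → stalemate.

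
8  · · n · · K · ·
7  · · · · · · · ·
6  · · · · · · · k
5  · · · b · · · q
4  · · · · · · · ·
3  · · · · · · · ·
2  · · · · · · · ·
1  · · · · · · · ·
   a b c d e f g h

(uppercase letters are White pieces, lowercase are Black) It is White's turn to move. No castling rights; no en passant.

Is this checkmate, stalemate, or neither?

stalemate

White to move; white king on f8.
In check: no.
King squares — e7: attacked by Nc8; f7: attacked by Bd5; g7: attacked by Kh6; e8: attacked by Qh5; g8: attacked by Bd5.
Legal moves for White: none.
Not in check and no legal moves → stalemate.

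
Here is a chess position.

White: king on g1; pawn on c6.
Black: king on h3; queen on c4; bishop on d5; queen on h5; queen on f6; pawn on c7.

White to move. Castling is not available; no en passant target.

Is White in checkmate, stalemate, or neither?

stalemate

White to move; white king on g1.
In check: no.
King squares — f1: attacked by Qc4; h1: attacked by Bd5; f2: attacked by Qf6; g2: attacked by Kh3; h2: attacked by Kh3.
Legal moves for White: none.
Not in check and no legal moves → stalemate.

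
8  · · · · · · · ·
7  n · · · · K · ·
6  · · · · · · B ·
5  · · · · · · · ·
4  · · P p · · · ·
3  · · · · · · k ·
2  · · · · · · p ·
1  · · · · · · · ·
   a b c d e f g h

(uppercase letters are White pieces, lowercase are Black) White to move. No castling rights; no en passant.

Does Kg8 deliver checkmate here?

After Kg8: black king on g3; in check: no.
Black is not in check, so this cannot be checkmate.

no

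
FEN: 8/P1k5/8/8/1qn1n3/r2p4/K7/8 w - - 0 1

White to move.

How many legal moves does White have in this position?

White to move; king on a2.
In check: yes, from the black rook on a3.
Legal moves: none.
Count: 0.

0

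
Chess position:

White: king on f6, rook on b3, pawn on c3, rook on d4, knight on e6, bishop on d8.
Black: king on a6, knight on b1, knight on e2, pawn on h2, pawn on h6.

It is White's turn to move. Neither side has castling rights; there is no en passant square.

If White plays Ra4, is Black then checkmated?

yes

After Ra4: black king on a6; in check: yes, from the white rook on a4.
King squares — a5: attacked by Ra4; b5: attacked by Rb3; b6: attacked by Rb3; a7: attacked by Ra4; b7: attacked by Rb3.
Black has no legal moves → checkmate.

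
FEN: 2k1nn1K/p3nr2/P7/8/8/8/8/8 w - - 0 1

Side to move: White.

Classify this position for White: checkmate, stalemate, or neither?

stalemate

White to move; white king on h8.
In check: no.
King squares — g7: attacked by Rf7; h7: attacked by Rf7; g8: attacked by Ne7.
Legal moves for White: none.
Not in check and no legal moves → stalemate.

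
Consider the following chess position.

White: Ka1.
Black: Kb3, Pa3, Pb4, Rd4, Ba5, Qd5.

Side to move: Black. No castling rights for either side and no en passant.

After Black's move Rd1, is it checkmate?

After Rd1: white king on a1; in check: yes, from the black rook on d1.
King squares — b1: attacked by Rd1; a2: attacked by Kb3; b2: attacked by Pa3.
White has no legal moves → checkmate.

yes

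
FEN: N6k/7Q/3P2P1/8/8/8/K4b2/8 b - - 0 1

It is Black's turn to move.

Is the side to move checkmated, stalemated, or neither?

checkmate

Black to move; black king on h8.
In check: yes, from the white queen on h7.
King squares — g7: attacked by Qh7; h7: attacked by Pg6; g8: attacked by Qh7.
Legal moves for Black: none.
In check with no legal moves → checkmate.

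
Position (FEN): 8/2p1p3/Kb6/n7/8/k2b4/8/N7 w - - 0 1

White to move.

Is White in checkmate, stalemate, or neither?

checkmate

White to move; white king on a6.
In check: yes, from the black bishop on d3.
King squares — a5: attacked by Bb6; b5: attacked by Bd3; b6: attacked by Pc7; a7: attacked by Bb6; b7: attacked by Na5.
Legal moves for White: none.
In check with no legal moves → checkmate.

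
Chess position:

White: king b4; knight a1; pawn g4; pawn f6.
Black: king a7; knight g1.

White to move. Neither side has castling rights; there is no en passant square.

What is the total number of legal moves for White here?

12

White to move; king on b4.
In check: no.
Legal moves: Kc5, Kb5, Ka5, Kc4, Ka4, Kc3, Kb3, Ka3, Nb3, Nc2, f7, g5.
Count: 12.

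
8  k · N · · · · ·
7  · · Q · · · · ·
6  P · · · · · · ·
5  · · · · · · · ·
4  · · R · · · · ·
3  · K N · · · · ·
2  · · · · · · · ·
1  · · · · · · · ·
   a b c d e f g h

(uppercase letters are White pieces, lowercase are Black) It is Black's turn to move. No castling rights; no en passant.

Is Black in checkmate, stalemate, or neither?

stalemate

Black to move; black king on a8.
In check: no.
King squares — a7: attacked by Qc7; b7: attacked by Pa6; b8: attacked by Qc7.
Legal moves for Black: none.
Not in check and no legal moves → stalemate.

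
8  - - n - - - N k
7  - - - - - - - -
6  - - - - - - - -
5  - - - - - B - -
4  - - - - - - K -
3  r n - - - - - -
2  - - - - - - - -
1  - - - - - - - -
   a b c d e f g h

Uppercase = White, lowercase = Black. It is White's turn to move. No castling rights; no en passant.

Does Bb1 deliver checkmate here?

After Bb1: black king on h8; in check: no.
Black is not in check, so this cannot be checkmate.

no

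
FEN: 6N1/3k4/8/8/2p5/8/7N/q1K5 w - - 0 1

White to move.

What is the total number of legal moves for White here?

2

White to move; king on c1.
In check: yes, from the black queen on a1.
Legal moves: Kd2, Kc2.
Count: 2.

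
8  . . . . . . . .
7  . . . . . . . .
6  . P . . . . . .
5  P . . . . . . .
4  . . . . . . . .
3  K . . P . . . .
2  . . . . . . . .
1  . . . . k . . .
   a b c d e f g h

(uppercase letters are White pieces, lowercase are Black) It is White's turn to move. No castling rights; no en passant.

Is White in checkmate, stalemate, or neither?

neither

White to move; white king on a3.
In check: no.
Legal moves for White: Kb4, Ka4, Kb3, Kb2, Ka2, b7, a6, d4.
White has 8 legal moves and is not in check → neither.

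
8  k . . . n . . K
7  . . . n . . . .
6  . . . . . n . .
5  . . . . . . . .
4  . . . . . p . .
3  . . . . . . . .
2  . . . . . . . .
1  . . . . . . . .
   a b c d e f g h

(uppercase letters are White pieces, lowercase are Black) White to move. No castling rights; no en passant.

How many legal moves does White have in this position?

0

White to move; king on h8.
In check: no.
Legal moves: none.
Count: 0.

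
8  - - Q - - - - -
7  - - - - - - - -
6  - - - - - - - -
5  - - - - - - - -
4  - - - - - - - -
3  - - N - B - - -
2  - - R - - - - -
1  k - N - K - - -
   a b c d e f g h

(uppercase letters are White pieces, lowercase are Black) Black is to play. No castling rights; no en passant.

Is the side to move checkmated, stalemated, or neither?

stalemate

Black to move; black king on a1.
In check: no.
King squares — b1: attacked by Nc3; a2: attacked by Nc1; b2: attacked by Rc2.
Legal moves for Black: none.
Not in check and no legal moves → stalemate.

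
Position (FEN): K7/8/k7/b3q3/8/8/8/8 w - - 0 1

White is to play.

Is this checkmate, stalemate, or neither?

White to move; white king on a8.
In check: no.
King squares — a7: attacked by Ka6; b7: attacked by Ka6; b8: attacked by Qe5.
Legal moves for White: none.
Not in check and no legal moves → stalemate.

stalemate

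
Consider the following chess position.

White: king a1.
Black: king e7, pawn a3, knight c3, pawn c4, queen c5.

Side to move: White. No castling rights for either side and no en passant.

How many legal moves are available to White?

0

White to move; king on a1.
In check: no.
Legal moves: none.
Count: 0.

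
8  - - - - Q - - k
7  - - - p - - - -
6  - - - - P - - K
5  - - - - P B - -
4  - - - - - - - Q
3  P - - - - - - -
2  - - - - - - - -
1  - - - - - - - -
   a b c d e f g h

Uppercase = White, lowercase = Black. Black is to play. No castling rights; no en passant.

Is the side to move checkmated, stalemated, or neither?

Black to move; black king on h8.
In check: yes, from the white queen on e8.
King squares — g7: attacked by Kh6; h7: attacked by Bf5; g8: attacked by Qe8.
Legal moves for Black: none.
In check with no legal moves → checkmate.

checkmate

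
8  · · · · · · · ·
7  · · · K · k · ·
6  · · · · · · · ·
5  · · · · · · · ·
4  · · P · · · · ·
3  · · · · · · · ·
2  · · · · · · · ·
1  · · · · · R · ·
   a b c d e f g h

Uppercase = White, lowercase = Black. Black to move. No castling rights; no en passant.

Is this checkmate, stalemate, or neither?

Black to move; black king on f7.
In check: yes, from the white rook on f1.
Legal moves for Black: Kg8, Kg7, Kg6.
Black is in check but has 3 legal moves → neither.

neither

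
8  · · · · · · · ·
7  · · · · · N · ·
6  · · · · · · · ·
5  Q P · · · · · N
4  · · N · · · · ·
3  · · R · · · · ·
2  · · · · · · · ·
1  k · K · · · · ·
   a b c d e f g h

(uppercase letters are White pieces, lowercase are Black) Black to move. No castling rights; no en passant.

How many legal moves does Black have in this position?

Black to move; king on a1.
In check: yes, from the white queen on a5.
Legal moves: none.
Count: 0.

0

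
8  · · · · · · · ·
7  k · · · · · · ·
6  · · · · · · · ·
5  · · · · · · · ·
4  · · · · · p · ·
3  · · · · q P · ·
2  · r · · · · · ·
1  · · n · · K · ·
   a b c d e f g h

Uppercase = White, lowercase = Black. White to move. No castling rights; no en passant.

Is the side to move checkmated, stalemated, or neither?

White to move; white king on f1.
In check: no.
King squares — e1: attacked by Qe3; g1: attacked by Qe3; e2: attacked by Nc1; f2: attacked by Rb2; g2: attacked by Rb2.
Legal moves for White: none.
Not in check and no legal moves → stalemate.

stalemate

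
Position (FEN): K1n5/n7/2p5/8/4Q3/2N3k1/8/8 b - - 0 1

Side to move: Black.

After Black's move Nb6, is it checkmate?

After Nb6: white king on a8; in check: yes, from the black knight on b6.
White has 3 legal replies: Kb8, Kb7, Kxa7.
In check but a legal move exists → not checkmate.

no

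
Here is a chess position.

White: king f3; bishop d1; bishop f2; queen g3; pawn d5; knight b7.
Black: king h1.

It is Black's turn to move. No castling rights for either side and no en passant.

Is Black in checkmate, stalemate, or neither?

stalemate

Black to move; black king on h1.
In check: no.
King squares — g1: attacked by Bf2; g2: attacked by Kf3; h2: attacked by Qg3.
Legal moves for Black: none.
Not in check and no legal moves → stalemate.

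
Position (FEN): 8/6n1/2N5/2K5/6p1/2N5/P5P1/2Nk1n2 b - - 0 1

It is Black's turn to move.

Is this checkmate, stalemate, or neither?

Black to move; black king on d1.
In check: yes, from the white knight on c3.
Legal moves for Black: Kd2, Kc2, Ke1, Kxc1.
Black is in check but has 4 legal moves → neither.

neither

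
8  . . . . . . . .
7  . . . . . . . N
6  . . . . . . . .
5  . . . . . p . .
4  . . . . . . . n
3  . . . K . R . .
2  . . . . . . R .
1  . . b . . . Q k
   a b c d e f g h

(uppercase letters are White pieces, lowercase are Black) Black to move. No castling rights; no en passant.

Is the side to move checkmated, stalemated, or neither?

checkmate

Black to move; black king on h1.
In check: yes, from the white queen on g1.
King squares — g1: attacked by Rg2; g2: attacked by Qg1; h2: attacked by Qg1.
Legal moves for Black: none.
In check with no legal moves → checkmate.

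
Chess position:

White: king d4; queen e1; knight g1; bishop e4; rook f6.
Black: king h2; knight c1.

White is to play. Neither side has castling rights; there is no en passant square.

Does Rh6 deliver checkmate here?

yes

After Rh6: black king on h2; in check: yes, from the white rook on h6.
King squares — g1: attacked by Qe1; h1: attacked by Be4; g2: attacked by Be4; g3: attacked by Qe1; h3: attacked by Ng1.
Black has no legal moves → checkmate.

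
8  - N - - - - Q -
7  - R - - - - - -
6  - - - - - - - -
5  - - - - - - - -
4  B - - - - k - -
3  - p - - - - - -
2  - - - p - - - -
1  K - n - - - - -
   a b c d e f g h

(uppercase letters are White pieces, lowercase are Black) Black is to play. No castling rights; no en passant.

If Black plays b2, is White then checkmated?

After b2: white king on a1; in check: yes, from the black pawn on b2.
White has 3 legal replies: Kxb2, Kb1, Rxb2.
In check but a legal move exists → not checkmate.

no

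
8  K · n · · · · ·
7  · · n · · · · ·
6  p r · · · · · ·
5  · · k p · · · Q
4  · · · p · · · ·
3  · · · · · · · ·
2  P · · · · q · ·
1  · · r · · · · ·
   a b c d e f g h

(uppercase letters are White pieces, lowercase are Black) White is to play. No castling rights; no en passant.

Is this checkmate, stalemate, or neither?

checkmate

White to move; white king on a8.
In check: yes, from the black knight on c7.
King squares — a7: attacked by Nc8; b7: attacked by Rb6; b8: attacked by Rb6.
Legal moves for White: none.
In check with no legal moves → checkmate.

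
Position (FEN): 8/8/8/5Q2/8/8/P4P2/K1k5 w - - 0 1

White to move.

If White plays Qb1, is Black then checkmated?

no

After Qb1: black king on c1; in check: yes, from the white queen on b1.
Black has 1 legal reply: Kd2.
In check but a legal move exists → not checkmate.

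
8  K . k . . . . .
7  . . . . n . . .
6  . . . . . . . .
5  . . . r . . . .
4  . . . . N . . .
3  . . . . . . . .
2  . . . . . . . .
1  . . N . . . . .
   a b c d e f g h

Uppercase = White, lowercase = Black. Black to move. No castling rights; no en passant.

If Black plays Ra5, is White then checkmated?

After Ra5: white king on a8; in check: yes, from the black rook on a5.
King squares — a7: attacked by Ra5; b7: attacked by Kc8; b8: attacked by Kc8.
White has no legal moves → checkmate.

yes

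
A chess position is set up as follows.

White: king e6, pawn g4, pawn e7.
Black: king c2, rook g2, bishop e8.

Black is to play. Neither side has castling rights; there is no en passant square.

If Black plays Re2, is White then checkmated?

no

After Re2: white king on e6; in check: yes, from the black rook on e2.
White has 4 legal replies: Kf6, Kd6, Kf5, Kd5.
In check but a legal move exists → not checkmate.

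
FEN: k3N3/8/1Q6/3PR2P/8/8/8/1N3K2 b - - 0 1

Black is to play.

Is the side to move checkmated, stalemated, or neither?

stalemate

Black to move; black king on a8.
In check: no.
King squares — a7: attacked by Qb6; b7: attacked by Qb6; b8: attacked by Qb6.
Legal moves for Black: none.
Not in check and no legal moves → stalemate.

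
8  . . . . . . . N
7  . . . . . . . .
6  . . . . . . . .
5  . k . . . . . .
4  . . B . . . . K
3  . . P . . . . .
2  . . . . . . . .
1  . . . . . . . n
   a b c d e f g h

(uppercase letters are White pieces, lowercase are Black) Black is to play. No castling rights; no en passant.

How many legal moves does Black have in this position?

Black to move; king on b5.
In check: yes, from the white bishop on c4.
Legal moves: Kc6, Kb6, Kc5, Ka5, Kxc4, Ka4.
Count: 6.

6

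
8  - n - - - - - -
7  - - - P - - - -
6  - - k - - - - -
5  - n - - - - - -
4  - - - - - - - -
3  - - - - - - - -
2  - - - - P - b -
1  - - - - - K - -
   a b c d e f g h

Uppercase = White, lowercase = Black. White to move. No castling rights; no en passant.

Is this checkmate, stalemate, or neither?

White to move; white king on f1.
In check: yes, from the black bishop on g2.
Legal moves for White: Kxg2, Kf2, Kg1, Ke1.
White is in check but has 4 legal moves → neither.

neither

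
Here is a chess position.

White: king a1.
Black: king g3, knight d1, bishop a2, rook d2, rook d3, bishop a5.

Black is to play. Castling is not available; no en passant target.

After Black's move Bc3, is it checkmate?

After Bc3: white king on a1; in check: yes, from the black bishop on c3.
King squares — b1: attacked by Ba2; a2: attacked by Rd2; b2: attacked by Nd1.
White has no legal moves → checkmate.

yes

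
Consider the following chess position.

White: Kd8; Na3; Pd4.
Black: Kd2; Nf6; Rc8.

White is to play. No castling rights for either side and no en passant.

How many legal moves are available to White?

2

White to move; king on d8.
In check: yes, from the black rook on c8.
Legal moves: Kxc8, Ke7.
Count: 2.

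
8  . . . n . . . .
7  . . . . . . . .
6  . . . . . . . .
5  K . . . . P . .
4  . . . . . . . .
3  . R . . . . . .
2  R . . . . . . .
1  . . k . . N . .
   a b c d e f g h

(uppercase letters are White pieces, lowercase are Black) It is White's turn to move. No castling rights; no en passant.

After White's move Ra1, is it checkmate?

After Ra1: black king on c1; in check: yes, from the white rook on a1.
Black has 1 legal reply: Kc2.
In check but a legal move exists → not checkmate.

no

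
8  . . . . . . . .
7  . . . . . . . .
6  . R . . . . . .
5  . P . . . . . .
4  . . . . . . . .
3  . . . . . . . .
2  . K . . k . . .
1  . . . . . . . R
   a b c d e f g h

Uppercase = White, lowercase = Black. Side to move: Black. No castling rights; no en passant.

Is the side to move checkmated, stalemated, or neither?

Black to move; black king on e2.
In check: no.
Legal moves for Black: Kf3, Ke3, Kd3, Kf2, Kd2.
Black has 5 legal moves and is not in check → neither.

neither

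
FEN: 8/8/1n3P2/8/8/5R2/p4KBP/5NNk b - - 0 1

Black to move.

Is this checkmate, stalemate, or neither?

checkmate

Black to move; black king on h1.
In check: yes, from the white bishop on g2.
King squares — g1: attacked by Kf2; g2: attacked by Kf2; h2: attacked by Nf1.
Legal moves for Black: none.
In check with no legal moves → checkmate.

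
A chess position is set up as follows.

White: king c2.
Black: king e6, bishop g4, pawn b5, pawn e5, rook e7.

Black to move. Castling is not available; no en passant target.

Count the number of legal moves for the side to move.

Black to move; king on e6.
In check: no.
Legal moves: Re8, Rh7, Rg7, Rf7, Rd7, Rc7+, Rb7, Ra7, Kf7, Kd7, Kf6, Kd6, Kf5, Kd5, Bh5, Bf5+, Bh3, Bf3, Be2, Bd1+, e4, b4.
Count: 22.

22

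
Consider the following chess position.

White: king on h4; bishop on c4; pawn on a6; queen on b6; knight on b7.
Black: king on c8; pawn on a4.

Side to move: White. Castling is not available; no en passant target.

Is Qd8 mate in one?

yes

After Qd8: black king on c8; in check: yes, from the white queen on d8.
King squares — b7: attacked by Pa6; c7: attacked by Qd8; d7: attacked by Qd8; b8: attacked by Qd8; d8: attacked by Nb7.
Black has no legal moves → checkmate.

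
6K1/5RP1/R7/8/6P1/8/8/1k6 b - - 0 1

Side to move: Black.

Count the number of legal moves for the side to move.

Black to move; king on b1.
In check: no.
Legal moves: Kc2, Kb2, Kc1.
Count: 3.

3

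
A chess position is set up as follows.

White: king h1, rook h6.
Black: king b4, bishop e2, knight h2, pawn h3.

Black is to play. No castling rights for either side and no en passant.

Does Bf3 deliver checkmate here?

no

After Bf3: white king on h1; in check: yes, from the black bishop on f3.
White has 2 legal replies: Kxh2, Kg1.
In check but a legal move exists → not checkmate.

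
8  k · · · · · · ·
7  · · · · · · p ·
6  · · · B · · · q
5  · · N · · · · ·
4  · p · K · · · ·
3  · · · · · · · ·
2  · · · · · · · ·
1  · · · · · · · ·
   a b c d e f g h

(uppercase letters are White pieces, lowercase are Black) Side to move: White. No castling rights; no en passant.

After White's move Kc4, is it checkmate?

After Kc4: black king on a8; in check: no.
Black is not in check, so this cannot be checkmate.

no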